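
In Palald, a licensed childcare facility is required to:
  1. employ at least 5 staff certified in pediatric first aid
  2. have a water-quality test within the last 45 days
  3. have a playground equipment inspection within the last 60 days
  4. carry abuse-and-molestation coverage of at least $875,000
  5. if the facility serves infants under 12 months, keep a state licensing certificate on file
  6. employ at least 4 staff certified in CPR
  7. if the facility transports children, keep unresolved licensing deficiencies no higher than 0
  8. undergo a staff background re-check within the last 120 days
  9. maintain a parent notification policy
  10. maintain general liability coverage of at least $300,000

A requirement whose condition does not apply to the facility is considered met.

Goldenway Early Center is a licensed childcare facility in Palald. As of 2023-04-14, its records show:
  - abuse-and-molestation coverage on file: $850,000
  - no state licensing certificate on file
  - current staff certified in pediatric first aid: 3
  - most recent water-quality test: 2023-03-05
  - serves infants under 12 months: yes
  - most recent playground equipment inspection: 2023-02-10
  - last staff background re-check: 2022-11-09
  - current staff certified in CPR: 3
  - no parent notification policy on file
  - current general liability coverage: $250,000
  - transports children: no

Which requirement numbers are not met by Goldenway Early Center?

1, 3, 4, 5, 6, 8, 9, 10

1. staff certified in pediatric first aid 3 < 5 → not met
2. water-quality test 40 days ago vs limit 45 → met
3. playground equipment inspection 63 days ago vs limit 60 → not met
4. abuse-and-molestation coverage $850,000 < $875,000 → not met
5. condition 'serves infants under 12 months' holds; state licensing certificate absent → not met
6. staff certified in CPR 3 < 4 → not met
7. condition 'transports children' does not hold → requirement n/a → met
8. staff background re-check 156 days ago vs limit 120 → not met
9. parent notification policy absent → not met
10. general liability coverage $250,000 < $300,000 → not met
Not met: 1, 3, 4, 5, 6, 8, 9, 10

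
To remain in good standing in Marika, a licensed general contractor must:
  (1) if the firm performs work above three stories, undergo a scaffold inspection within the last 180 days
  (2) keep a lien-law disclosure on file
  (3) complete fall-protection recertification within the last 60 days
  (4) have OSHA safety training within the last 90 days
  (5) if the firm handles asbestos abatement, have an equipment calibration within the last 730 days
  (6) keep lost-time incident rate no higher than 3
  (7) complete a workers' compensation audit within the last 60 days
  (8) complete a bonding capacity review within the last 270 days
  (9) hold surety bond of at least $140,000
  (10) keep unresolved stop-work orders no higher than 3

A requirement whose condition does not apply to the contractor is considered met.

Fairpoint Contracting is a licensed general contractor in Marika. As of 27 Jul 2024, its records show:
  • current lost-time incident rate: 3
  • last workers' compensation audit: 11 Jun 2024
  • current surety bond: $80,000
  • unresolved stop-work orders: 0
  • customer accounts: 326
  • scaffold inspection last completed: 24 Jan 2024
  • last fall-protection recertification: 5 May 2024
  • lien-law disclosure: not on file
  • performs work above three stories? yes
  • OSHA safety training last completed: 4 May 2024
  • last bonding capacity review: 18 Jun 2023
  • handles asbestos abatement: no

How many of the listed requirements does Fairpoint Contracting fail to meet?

1. condition 'performs work above three stories' holds; scaffold inspection 185 days ago vs limit 180 → not met
2. lien-law disclosure absent → not met
3. fall-protection recertification 83 days ago vs limit 60 → not met
4. OSHA safety training 84 days ago vs limit 90 → met
5. condition 'handles asbestos abatement' does not hold → requirement n/a → met
6. lost-time incident rate 3 ≤ 3 → met
7. workers' compensation audit 46 days ago vs limit 60 → met
8. bonding capacity review 405 days ago vs limit 270 → not met
9. surety bond $80,000 < $140,000 → not met
10. unresolved stop-work orders 0 ≤ 3 → met
Not met: 5 of 10

5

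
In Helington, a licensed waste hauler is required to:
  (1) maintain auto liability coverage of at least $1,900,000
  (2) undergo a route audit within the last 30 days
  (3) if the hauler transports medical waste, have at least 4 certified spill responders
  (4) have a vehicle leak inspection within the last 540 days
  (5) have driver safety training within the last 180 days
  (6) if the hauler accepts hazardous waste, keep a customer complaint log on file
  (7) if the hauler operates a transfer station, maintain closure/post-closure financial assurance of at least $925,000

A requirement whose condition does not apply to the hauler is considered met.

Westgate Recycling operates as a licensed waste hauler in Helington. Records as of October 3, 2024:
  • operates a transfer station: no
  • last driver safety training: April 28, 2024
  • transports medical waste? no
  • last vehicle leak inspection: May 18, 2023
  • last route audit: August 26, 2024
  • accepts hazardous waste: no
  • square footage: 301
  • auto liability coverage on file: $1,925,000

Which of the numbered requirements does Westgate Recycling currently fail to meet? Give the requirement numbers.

2

1. auto liability coverage $1,925,000 ≥ $1,900,000 → met
2. route audit 38 days ago vs limit 30 → not met
3. condition 'transports medical waste' does not hold → requirement n/a → met
4. vehicle leak inspection 504 days ago vs limit 540 → met
5. driver safety training 158 days ago vs limit 180 → met
6. condition 'accepts hazardous waste' does not hold → requirement n/a → met
7. condition 'operates a transfer station' does not hold → requirement n/a → met
Not met: 2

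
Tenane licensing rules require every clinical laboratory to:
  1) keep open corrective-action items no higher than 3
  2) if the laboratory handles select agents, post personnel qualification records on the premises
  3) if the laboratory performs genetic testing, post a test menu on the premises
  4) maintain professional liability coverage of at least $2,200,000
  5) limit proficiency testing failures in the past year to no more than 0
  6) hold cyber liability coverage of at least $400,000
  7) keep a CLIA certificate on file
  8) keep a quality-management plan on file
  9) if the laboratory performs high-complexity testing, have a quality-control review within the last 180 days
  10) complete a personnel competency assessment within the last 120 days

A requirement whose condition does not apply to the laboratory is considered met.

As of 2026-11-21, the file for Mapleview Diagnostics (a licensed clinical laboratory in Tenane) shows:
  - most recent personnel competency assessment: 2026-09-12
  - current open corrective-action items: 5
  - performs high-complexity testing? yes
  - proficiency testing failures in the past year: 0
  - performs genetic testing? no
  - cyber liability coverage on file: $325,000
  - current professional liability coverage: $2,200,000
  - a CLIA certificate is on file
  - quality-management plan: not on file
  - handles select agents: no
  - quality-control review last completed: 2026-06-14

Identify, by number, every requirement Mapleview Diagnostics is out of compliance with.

1. open corrective-action items 5 > 3 → not met
2. condition 'handles select agents' does not hold → requirement n/a → met
3. condition 'performs genetic testing' does not hold → requirement n/a → met
4. professional liability coverage $2,200,000 ≥ $2,200,000 → met
5. proficiency testing failures in the past year 0 ≤ 0 → met
6. cyber liability coverage $325,000 < $400,000 → not met
7. CLIA certificate present → met
8. quality-management plan absent → not met
9. condition 'performs high-complexity testing' holds; quality-control review 160 days ago vs limit 180 → met
10. personnel competency assessment 70 days ago vs limit 120 → met
Not met: 1, 6, 8

1, 6, 8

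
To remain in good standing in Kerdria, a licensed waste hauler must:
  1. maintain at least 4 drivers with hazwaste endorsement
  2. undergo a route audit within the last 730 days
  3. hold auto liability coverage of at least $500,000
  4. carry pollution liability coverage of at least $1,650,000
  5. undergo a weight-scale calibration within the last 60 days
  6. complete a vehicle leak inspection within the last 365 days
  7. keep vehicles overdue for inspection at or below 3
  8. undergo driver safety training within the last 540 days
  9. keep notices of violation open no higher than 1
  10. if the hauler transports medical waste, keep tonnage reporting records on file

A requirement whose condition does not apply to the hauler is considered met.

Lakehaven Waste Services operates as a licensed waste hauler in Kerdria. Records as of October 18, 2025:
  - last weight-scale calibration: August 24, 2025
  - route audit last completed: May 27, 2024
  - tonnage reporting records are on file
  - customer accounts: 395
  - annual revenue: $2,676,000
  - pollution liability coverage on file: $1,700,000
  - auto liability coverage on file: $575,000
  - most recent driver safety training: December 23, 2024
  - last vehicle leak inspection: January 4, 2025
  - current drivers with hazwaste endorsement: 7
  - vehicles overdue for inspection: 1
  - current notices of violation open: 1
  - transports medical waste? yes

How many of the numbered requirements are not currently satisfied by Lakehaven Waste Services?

1. drivers with hazwaste endorsement 7 ≥ 4 → met
2. route audit 509 days ago vs limit 730 → met
3. auto liability coverage $575,000 ≥ $500,000 → met
4. pollution liability coverage $1,700,000 ≥ $1,650,000 → met
5. weight-scale calibration 55 days ago vs limit 60 → met
6. vehicle leak inspection 287 days ago vs limit 365 → met
7. vehicles overdue for inspection 1 ≤ 3 → met
8. driver safety training 299 days ago vs limit 540 → met
9. notices of violation open 1 ≤ 1 → met
10. condition 'transports medical waste' holds; tonnage reporting records present → met
Not met: 0 of 10

0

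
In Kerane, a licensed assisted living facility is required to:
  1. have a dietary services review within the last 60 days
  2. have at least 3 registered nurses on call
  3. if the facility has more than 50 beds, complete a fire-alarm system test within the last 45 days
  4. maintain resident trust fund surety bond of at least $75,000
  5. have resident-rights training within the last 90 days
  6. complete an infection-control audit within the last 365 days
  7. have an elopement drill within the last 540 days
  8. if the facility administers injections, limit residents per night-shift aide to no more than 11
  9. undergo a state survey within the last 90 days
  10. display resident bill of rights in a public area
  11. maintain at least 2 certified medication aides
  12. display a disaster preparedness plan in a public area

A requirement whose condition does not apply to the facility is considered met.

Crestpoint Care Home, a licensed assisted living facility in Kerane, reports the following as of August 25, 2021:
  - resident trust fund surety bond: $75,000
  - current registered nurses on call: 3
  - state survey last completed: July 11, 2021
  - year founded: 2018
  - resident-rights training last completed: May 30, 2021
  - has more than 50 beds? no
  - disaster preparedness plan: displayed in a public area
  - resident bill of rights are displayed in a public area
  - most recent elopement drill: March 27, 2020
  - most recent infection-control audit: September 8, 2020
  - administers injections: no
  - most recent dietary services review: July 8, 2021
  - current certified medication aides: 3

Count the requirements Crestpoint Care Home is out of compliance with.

0

1. dietary services review 48 days ago vs limit 60 → met
2. registered nurses on call 3 ≥ 3 → met
3. condition 'has more than 50 beds' does not hold → requirement n/a → met
4. resident trust fund surety bond $75,000 ≥ $75,000 → met
5. resident-rights training 87 days ago vs limit 90 → met
6. infection-control audit 351 days ago vs limit 365 → met
7. elopement drill 516 days ago vs limit 540 → met
8. condition 'administers injections' does not hold → requirement n/a → met
9. state survey 45 days ago vs limit 90 → met
10. resident bill of rights present → met
11. certified medication aides 3 ≥ 2 → met
12. disaster preparedness plan present → met
Not met: 0 of 12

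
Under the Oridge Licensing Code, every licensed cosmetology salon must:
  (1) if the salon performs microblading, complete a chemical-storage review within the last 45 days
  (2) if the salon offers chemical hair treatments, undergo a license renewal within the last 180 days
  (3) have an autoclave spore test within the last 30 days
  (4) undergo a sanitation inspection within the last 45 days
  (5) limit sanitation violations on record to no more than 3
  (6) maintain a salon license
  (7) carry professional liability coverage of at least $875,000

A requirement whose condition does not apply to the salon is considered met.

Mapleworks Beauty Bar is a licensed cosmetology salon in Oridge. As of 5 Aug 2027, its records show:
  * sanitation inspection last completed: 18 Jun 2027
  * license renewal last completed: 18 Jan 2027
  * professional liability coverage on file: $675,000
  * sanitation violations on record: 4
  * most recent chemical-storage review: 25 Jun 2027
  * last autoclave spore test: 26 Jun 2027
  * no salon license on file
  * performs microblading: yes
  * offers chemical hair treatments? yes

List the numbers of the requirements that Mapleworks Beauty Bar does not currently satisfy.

2, 3, 4, 5, 6, 7

1. condition 'performs microblading' holds; chemical-storage review 41 days ago vs limit 45 → met
2. condition 'offers chemical hair treatments' holds; license renewal 199 days ago vs limit 180 → not met
3. autoclave spore test 40 days ago vs limit 30 → not met
4. sanitation inspection 48 days ago vs limit 45 → not met
5. sanitation violations on record 4 > 3 → not met
6. salon license absent → not met
7. professional liability coverage $675,000 < $875,000 → not met
Not met: 2, 3, 4, 5, 6, 7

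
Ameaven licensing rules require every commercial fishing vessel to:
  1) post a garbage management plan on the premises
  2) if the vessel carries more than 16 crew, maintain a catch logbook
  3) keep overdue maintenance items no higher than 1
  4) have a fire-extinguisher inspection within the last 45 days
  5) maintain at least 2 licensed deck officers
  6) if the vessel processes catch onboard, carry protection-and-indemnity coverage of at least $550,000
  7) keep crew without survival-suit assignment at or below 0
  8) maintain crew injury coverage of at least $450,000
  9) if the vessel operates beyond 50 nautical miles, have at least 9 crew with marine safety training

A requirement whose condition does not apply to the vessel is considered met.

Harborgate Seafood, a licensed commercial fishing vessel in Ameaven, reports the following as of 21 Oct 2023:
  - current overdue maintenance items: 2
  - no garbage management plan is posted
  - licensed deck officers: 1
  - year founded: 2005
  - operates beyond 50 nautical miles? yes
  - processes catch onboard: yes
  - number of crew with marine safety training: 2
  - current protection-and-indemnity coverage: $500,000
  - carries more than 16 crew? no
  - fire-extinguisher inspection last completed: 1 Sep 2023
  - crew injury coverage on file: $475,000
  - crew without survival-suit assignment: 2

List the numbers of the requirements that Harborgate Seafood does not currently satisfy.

1. garbage management plan absent → not met
2. condition 'carries more than 16 crew' does not hold → requirement n/a → met
3. overdue maintenance items 2 > 1 → not met
4. fire-extinguisher inspection 50 days ago vs limit 45 → not met
5. licensed deck officers 1 < 2 → not met
6. condition 'processes catch onboard' holds; protection-and-indemnity coverage $500,000 < $550,000 → not met
7. crew without survival-suit assignment 2 > 0 → not met
8. crew injury coverage $475,000 ≥ $450,000 → met
9. condition 'operates beyond 50 nautical miles' holds; crew with marine safety training 2 < 9 → not met
Not met: 1, 3, 4, 5, 6, 7, 9

1, 3, 4, 5, 6, 7, 9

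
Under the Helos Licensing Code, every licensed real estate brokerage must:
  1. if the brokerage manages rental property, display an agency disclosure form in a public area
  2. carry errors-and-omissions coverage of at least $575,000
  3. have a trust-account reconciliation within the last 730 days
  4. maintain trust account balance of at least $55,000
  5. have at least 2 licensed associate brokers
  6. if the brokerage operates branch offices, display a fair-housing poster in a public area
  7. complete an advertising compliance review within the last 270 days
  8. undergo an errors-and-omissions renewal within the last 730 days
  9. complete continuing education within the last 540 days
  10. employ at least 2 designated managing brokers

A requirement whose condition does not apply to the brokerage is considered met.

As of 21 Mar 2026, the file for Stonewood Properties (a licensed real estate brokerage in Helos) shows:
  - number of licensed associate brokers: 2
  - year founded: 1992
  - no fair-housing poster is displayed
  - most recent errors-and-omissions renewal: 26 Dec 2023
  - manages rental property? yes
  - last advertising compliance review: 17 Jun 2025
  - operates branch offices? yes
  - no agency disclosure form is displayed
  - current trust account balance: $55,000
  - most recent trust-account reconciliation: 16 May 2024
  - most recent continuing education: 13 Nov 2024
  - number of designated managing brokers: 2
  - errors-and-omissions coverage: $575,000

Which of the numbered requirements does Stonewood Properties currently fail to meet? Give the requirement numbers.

1. condition 'manages rental property' holds; agency disclosure form absent → not met
2. errors-and-omissions coverage $575,000 ≥ $575,000 → met
3. trust-account reconciliation 674 days ago vs limit 730 → met
4. trust account balance $55,000 ≥ $55,000 → met
5. licensed associate brokers 2 ≥ 2 → met
6. condition 'operates branch offices' holds; fair-housing poster absent → not met
7. advertising compliance review 277 days ago vs limit 270 → not met
8. errors-and-omissions renewal 816 days ago vs limit 730 → not met
9. continuing education 493 days ago vs limit 540 → met
10. designated managing brokers 2 ≥ 2 → met
Not met: 1, 6, 7, 8

1, 6, 7, 8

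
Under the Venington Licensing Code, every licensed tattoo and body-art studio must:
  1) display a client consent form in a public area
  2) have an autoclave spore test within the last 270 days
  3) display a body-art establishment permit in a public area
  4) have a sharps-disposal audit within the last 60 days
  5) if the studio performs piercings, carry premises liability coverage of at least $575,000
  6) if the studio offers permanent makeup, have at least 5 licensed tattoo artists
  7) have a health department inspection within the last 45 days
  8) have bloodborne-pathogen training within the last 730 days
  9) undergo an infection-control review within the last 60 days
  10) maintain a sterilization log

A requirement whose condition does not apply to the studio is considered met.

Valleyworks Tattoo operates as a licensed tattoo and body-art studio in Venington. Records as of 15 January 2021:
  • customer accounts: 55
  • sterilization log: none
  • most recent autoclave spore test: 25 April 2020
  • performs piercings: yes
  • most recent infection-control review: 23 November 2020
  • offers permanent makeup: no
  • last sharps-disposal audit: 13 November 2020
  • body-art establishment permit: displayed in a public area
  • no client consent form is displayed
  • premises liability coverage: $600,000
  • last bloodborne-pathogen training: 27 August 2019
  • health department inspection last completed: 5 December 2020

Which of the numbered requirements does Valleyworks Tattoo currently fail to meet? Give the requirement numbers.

1, 4, 10

1. client consent form absent → not met
2. autoclave spore test 265 days ago vs limit 270 → met
3. body-art establishment permit present → met
4. sharps-disposal audit 63 days ago vs limit 60 → not met
5. condition 'performs piercings' holds; premises liability coverage $600,000 ≥ $575,000 → met
6. condition 'offers permanent makeup' does not hold → requirement n/a → met
7. health department inspection 41 days ago vs limit 45 → met
8. bloodborne-pathogen training 507 days ago vs limit 730 → met
9. infection-control review 53 days ago vs limit 60 → met
10. sterilization log absent → not met
Not met: 1, 4, 10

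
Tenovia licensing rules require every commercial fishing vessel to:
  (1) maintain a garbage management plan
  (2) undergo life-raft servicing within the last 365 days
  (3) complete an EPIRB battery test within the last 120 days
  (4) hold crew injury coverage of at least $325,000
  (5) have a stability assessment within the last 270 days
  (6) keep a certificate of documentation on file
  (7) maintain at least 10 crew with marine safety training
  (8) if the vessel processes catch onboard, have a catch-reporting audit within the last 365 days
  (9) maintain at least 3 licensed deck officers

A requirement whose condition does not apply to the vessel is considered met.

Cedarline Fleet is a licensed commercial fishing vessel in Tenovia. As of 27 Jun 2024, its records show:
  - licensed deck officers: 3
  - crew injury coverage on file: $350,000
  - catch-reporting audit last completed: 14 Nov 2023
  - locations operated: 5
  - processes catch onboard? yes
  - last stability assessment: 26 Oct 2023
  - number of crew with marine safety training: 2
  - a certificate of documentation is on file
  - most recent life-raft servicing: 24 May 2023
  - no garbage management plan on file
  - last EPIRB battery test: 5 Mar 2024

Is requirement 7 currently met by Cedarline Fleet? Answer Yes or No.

7. crew with marine safety training 2 < 10 → not met

No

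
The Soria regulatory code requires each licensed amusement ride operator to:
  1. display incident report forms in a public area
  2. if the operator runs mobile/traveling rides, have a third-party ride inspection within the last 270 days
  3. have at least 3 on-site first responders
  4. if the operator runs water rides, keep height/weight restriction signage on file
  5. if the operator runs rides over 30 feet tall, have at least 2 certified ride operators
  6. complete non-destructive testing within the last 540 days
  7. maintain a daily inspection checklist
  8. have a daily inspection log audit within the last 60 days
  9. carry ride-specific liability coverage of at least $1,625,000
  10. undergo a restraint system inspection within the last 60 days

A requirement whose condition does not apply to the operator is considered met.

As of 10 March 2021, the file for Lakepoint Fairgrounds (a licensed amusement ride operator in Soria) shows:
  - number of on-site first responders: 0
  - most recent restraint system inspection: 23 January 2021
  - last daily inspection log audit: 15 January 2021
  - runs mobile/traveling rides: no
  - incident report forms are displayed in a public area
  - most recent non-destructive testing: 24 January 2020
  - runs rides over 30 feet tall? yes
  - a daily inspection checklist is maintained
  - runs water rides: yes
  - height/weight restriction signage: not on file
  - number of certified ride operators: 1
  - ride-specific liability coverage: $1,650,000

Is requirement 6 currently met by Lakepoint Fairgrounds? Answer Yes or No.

6. non-destructive testing 411 days ago vs limit 540 → met

Yes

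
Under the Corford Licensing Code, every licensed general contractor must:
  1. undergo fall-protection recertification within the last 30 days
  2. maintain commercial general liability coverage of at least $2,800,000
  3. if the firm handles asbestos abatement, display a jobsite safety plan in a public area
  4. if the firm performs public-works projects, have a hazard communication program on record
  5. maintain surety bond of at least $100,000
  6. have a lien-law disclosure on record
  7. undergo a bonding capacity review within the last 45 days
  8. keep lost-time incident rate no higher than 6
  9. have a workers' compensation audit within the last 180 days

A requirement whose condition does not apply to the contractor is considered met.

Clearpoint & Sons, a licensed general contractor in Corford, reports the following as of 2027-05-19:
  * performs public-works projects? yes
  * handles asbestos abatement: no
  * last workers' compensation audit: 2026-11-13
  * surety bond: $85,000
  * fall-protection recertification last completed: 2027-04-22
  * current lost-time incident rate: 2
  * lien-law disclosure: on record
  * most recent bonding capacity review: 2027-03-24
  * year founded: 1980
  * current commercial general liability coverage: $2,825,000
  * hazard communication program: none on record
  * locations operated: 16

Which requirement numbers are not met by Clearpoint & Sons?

4, 5, 7, 9

1. fall-protection recertification 27 days ago vs limit 30 → met
2. commercial general liability coverage $2,825,000 ≥ $2,800,000 → met
3. condition 'handles asbestos abatement' does not hold → requirement n/a → met
4. condition 'performs public-works projects' holds; hazard communication program absent → not met
5. surety bond $85,000 < $100,000 → not met
6. lien-law disclosure present → met
7. bonding capacity review 56 days ago vs limit 45 → not met
8. lost-time incident rate 2 ≤ 6 → met
9. workers' compensation audit 187 days ago vs limit 180 → not met
Not met: 4, 5, 7, 9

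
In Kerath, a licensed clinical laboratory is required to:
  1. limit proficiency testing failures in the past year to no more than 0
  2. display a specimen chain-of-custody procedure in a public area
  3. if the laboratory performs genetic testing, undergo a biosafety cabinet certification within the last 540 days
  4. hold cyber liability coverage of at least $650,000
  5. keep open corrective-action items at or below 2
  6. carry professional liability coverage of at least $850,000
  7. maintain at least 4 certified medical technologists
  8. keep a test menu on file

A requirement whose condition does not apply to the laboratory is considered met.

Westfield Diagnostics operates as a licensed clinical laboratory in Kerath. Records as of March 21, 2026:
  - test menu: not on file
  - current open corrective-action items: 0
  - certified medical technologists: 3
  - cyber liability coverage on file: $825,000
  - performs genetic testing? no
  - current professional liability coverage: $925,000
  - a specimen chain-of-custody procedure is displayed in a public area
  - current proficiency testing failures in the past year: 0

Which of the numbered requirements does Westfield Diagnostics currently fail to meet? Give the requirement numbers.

7, 8

1. proficiency testing failures in the past year 0 ≤ 0 → met
2. specimen chain-of-custody procedure present → met
3. condition 'performs genetic testing' does not hold → requirement n/a → met
4. cyber liability coverage $825,000 ≥ $650,000 → met
5. open corrective-action items 0 ≤ 2 → met
6. professional liability coverage $925,000 ≥ $850,000 → met
7. certified medical technologists 3 < 4 → not met
8. test menu absent → not met
Not met: 7, 8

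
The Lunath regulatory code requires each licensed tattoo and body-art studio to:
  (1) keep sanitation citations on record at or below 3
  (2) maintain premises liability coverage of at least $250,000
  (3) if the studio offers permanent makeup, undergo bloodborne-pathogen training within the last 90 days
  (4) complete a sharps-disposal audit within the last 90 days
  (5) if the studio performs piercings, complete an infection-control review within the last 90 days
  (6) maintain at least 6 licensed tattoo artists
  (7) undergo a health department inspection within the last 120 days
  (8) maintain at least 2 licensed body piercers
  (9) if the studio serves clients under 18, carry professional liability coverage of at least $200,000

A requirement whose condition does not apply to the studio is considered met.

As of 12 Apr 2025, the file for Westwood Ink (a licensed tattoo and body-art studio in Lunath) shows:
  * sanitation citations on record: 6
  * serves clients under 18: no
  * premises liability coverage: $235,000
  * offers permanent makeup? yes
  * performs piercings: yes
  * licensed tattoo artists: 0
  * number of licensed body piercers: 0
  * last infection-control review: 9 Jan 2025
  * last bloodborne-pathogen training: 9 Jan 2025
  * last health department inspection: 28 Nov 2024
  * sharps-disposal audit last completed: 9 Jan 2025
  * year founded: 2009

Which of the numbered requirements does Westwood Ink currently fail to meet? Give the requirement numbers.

1. sanitation citations on record 6 > 3 → not met
2. premises liability coverage $235,000 < $250,000 → not met
3. condition 'offers permanent makeup' holds; bloodborne-pathogen training 93 days ago vs limit 90 → not met
4. sharps-disposal audit 93 days ago vs limit 90 → not met
5. condition 'performs piercings' holds; infection-control review 93 days ago vs limit 90 → not met
6. licensed tattoo artists 0 < 6 → not met
7. health department inspection 135 days ago vs limit 120 → not met
8. licensed body piercers 0 < 2 → not met
9. condition 'serves clients under 18' does not hold → requirement n/a → met
Not met: 1, 2, 3, 4, 5, 6, 7, 8

1, 2, 3, 4, 5, 6, 7, 8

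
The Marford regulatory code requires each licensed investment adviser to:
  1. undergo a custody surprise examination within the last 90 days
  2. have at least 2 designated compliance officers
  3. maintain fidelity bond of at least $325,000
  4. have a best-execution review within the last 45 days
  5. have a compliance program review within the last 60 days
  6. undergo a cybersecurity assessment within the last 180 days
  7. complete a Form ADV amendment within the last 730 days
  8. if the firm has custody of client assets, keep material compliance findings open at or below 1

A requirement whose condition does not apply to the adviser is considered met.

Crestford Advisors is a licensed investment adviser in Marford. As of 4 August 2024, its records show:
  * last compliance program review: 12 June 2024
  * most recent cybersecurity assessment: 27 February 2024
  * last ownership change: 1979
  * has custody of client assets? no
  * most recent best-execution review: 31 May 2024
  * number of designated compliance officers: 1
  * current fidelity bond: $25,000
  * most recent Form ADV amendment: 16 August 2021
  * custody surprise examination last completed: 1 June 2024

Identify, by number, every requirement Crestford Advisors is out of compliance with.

2, 3, 4, 7

1. custody surprise examination 64 days ago vs limit 90 → met
2. designated compliance officers 1 < 2 → not met
3. fidelity bond $25,000 < $325,000 → not met
4. best-execution review 65 days ago vs limit 45 → not met
5. compliance program review 53 days ago vs limit 60 → met
6. cybersecurity assessment 159 days ago vs limit 180 → met
7. Form ADV amendment 1084 days ago vs limit 730 → not met
8. condition 'has custody of client assets' does not hold → requirement n/a → met
Not met: 2, 3, 4, 7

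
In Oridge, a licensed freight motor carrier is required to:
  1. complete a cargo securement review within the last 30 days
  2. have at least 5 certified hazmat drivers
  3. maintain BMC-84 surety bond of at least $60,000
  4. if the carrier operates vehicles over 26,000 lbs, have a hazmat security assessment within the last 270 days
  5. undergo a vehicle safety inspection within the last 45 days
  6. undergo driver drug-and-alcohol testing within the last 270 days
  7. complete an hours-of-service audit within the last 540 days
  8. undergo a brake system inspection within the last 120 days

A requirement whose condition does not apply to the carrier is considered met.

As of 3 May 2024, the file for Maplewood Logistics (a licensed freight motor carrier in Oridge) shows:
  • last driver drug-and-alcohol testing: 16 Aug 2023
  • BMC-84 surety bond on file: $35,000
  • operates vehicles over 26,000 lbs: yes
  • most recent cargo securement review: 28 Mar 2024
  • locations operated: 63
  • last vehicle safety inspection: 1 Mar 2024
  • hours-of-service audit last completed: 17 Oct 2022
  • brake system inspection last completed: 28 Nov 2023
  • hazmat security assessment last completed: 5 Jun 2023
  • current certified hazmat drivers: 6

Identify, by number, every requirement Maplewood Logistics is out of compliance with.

1, 3, 4, 5, 7, 8

1. cargo securement review 36 days ago vs limit 30 → not met
2. certified hazmat drivers 6 ≥ 5 → met
3. BMC-84 surety bond $35,000 < $60,000 → not met
4. condition 'operates vehicles over 26,000 lbs' holds; hazmat security assessment 333 days ago vs limit 270 → not met
5. vehicle safety inspection 63 days ago vs limit 45 → not met
6. driver drug-and-alcohol testing 261 days ago vs limit 270 → met
7. hours-of-service audit 564 days ago vs limit 540 → not met
8. brake system inspection 157 days ago vs limit 120 → not met
Not met: 1, 3, 4, 5, 7, 8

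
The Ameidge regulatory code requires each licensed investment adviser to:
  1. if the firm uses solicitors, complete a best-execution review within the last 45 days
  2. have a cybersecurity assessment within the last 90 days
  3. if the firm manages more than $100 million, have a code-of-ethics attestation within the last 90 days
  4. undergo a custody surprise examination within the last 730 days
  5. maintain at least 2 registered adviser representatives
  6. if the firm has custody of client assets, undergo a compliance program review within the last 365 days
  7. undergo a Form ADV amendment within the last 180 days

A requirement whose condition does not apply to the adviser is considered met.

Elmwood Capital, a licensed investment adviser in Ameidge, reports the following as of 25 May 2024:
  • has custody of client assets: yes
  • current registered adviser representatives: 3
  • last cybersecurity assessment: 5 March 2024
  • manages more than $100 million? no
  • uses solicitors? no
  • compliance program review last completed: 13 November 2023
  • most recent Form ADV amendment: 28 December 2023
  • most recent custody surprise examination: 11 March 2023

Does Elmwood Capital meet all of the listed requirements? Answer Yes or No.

1. condition 'uses solicitors' does not hold → requirement n/a → met
2. cybersecurity assessment 81 days ago vs limit 90 → met
3. condition 'manages more than $100 million' does not hold → requirement n/a → met
4. custody surprise examination 441 days ago vs limit 730 → met
5. registered adviser representatives 3 ≥ 2 → met
6. condition 'has custody of client assets' holds; compliance program review 194 days ago vs limit 365 → met
7. Form ADV amendment 149 days ago vs limit 180 → met
All met.

Yes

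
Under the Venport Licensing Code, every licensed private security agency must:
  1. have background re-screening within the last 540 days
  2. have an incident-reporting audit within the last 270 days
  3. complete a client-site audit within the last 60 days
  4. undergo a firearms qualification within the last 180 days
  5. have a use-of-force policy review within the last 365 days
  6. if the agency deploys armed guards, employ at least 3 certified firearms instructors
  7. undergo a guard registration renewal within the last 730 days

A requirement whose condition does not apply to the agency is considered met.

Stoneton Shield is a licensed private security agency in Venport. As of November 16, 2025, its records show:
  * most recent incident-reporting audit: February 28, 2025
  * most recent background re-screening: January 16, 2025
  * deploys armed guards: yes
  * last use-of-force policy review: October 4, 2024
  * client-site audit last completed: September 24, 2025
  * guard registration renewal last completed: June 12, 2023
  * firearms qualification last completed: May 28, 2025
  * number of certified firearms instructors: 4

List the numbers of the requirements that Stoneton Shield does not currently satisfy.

1. background re-screening 304 days ago vs limit 540 → met
2. incident-reporting audit 261 days ago vs limit 270 → met
3. client-site audit 53 days ago vs limit 60 → met
4. firearms qualification 172 days ago vs limit 180 → met
5. use-of-force policy review 408 days ago vs limit 365 → not met
6. condition 'deploys armed guards' holds; certified firearms instructors 4 ≥ 3 → met
7. guard registration renewal 888 days ago vs limit 730 → not met
Not met: 5, 7

5, 7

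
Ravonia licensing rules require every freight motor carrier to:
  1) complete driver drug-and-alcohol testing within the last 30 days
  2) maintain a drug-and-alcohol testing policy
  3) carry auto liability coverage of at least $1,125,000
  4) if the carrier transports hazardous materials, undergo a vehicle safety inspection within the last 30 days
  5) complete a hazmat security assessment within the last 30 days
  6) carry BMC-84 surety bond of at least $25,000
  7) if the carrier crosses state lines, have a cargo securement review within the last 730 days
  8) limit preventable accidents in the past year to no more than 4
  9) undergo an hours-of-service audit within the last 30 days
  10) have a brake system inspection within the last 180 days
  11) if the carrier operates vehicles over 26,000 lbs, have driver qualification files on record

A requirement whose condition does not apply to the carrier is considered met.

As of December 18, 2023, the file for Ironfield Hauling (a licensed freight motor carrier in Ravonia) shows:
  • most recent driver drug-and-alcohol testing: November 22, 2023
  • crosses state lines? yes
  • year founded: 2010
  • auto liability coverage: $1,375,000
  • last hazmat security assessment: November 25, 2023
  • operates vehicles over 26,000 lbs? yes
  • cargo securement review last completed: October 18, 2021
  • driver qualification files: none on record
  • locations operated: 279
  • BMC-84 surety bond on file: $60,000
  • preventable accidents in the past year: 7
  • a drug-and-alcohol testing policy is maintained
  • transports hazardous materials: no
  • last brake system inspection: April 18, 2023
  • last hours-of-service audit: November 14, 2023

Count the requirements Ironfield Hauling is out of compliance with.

5

1. driver drug-and-alcohol testing 26 days ago vs limit 30 → met
2. drug-and-alcohol testing policy present → met
3. auto liability coverage $1,375,000 ≥ $1,125,000 → met
4. condition 'transports hazardous materials' does not hold → requirement n/a → met
5. hazmat security assessment 23 days ago vs limit 30 → met
6. BMC-84 surety bond $60,000 ≥ $25,000 → met
7. condition 'crosses state lines' holds; cargo securement review 791 days ago vs limit 730 → not met
8. preventable accidents in the past year 7 > 4 → not met
9. hours-of-service audit 34 days ago vs limit 30 → not met
10. brake system inspection 244 days ago vs limit 180 → not met
11. condition 'operates vehicles over 26,000 lbs' holds; driver qualification files absent → not met
Not met: 5 of 11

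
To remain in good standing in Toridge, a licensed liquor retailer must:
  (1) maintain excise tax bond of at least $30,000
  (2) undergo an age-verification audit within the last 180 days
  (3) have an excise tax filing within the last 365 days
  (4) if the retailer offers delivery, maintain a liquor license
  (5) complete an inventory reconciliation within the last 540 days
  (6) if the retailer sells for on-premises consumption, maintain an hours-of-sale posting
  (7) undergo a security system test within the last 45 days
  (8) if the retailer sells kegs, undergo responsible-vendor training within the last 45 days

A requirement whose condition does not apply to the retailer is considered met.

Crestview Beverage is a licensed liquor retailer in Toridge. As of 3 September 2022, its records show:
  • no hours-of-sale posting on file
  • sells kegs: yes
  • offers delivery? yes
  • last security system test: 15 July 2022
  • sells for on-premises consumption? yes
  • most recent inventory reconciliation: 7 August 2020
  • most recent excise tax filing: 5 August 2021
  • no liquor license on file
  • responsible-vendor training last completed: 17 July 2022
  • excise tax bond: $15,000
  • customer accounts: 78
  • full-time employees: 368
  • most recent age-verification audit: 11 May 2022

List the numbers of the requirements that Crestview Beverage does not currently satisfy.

1. excise tax bond $15,000 < $30,000 → not met
2. age-verification audit 115 days ago vs limit 180 → met
3. excise tax filing 394 days ago vs limit 365 → not met
4. condition 'offers delivery' holds; liquor license absent → not met
5. inventory reconciliation 757 days ago vs limit 540 → not met
6. condition 'sells for on-premises consumption' holds; hours-of-sale posting absent → not met
7. security system test 50 days ago vs limit 45 → not met
8. condition 'sells kegs' holds; responsible-vendor training 48 days ago vs limit 45 → not met
Not met: 1, 3, 4, 5, 6, 7, 8

1, 3, 4, 5, 6, 7, 8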